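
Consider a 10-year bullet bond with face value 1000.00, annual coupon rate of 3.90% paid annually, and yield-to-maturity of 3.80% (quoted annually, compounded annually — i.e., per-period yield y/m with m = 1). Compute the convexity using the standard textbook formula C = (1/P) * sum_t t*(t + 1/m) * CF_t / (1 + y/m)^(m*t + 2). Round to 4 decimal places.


Answer: Convexity = 81.6086

Derivation:
Coupon per period c = face * coupon_rate / m = 39.000000
Periods per year m = 1; per-period yield y/m = 0.038000
Number of cashflows N = 10
Cashflows (t years, CF_t, discount factor 1/(1+y/m)^(m*t), PV):
  t = 1.0000: CF_t = 39.000000, DF = 0.963391, PV = 37.572254
  t = 2.0000: CF_t = 39.000000, DF = 0.928122, PV = 36.196777
  t = 3.0000: CF_t = 39.000000, DF = 0.894145, PV = 34.871654
  t = 4.0000: CF_t = 39.000000, DF = 0.861411, PV = 33.595042
  t = 5.0000: CF_t = 39.000000, DF = 0.829876, PV = 32.365166
  t = 6.0000: CF_t = 39.000000, DF = 0.799495, PV = 31.180314
  t = 7.0000: CF_t = 39.000000, DF = 0.770227, PV = 30.038838
  t = 8.0000: CF_t = 39.000000, DF = 0.742030, PV = 28.939151
  t = 9.0000: CF_t = 39.000000, DF = 0.714865, PV = 27.879721
  t = 10.0000: CF_t = 1039.000000, DF = 0.688694, PV = 715.553339
Price P = sum_t PV_t = 1008.192256
Convexity numerator sum_t t*(t + 1/m) * CF_t / (1+y/m)^(m*t + 2):
  t = 1.0000: term = 69.743308
  t = 2.0000: term = 201.570254
  t = 3.0000: term = 388.381993
  t = 4.0000: term = 623.606282
  t = 5.0000: term = 901.165148
  t = 6.0000: term = 1215.444323
  t = 7.0000: term = 1561.264383
  t = 8.0000: term = 1933.853489
  t = 9.0000: term = 2328.821639
  t = 10.0000: term = 73053.325515
Convexity = (1/P) * sum = 82277.176334 / 1008.192256 = 81.608618


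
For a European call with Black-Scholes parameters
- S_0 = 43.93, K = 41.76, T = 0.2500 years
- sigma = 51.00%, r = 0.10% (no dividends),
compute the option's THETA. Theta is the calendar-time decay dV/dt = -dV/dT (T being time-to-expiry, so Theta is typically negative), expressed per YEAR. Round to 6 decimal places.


Answer: Theta = -8.494389

Derivation:
d1 = 0.3271412330; d2 = 0.0721412330
phi(d1) = 0.3781557140; exp(-qT) = 1.0000000000; exp(-rT) = 0.9997500312
Theta = -S*exp(-qT)*phi(d1)*sigma/(2*sqrt(T)) - r*K*exp(-rT)*N(d2) + q*S*exp(-qT)*N(d1)
N(d1) = 0.6282194667; N(d2) = 0.5287552437; sqrt(T) = 0.5000000000
Term 1 = -43.9300 * 1.0000000000 * 0.3781557140 * 0.5100 / (2 * 0.5000000000) = -8.4723140632
Term 2 = -0.0010 * 41.7600 * 0.9997500312 * 0.5287552437 = -0.0220752995
Term 3 = 0 (no dividend yield, q = 0)
Theta = -8.4723140632 + (-0.0220752995) + (0.0000000000) = -8.494389


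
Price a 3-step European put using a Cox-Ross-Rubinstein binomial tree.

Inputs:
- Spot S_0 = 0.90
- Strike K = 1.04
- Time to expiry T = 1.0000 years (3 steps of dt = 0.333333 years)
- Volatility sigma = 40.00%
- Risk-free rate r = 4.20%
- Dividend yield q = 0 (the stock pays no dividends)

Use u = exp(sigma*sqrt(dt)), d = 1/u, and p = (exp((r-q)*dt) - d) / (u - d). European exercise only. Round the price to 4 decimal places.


Answer: Price = V(0,0) = 0.2060

Derivation:
dt = T/N = 0.333333
u = exp(sigma*sqrt(dt)) = 1.259784; d = 1/u = 0.793787
p = (exp((r-q)*dt) - d) / (u - d) = 0.472775
Discount per step: exp(-r*dt) = 0.986098
Stock lattice S(k, i) with i counting down-moves:
  k=0: S(0,0) = 0.9000
  k=1: S(1,0) = 1.1338; S(1,1) = 0.7144
  k=2: S(2,0) = 1.4283; S(2,1) = 0.9000; S(2,2) = 0.5671
  k=3: S(3,0) = 1.7994; S(3,1) = 1.1338; S(3,2) = 0.7144; S(3,3) = 0.4501
Terminal payoffs V(N, i) = max(K - S_T, 0):
  V(3,0) = 0.000000; V(3,1) = 0.000000; V(3,2) = 0.325592; V(3,3) = 0.589853
Backward induction: V(k, i) = exp(-r*dt) * [p * V(k+1, i) + (1-p) * V(k+1, i+1)].
  V(2,0) = exp(-r*dt) * [p*0.000000 + (1-p)*0.000000] = 0.000000
  V(2,1) = exp(-r*dt) * [p*0.000000 + (1-p)*0.325592] = 0.169274
  V(2,2) = exp(-r*dt) * [p*0.325592 + (1-p)*0.589853] = 0.458453
  V(1,0) = exp(-r*dt) * [p*0.000000 + (1-p)*0.169274] = 0.088005
  V(1,1) = exp(-r*dt) * [p*0.169274 + (1-p)*0.458453] = 0.317264
  V(0,0) = exp(-r*dt) * [p*0.088005 + (1-p)*0.317264] = 0.205972


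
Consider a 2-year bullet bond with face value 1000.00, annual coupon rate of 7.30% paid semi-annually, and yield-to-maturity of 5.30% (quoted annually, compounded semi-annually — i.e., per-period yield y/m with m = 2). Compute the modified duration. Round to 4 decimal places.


Coupon per period c = face * coupon_rate / m = 36.500000
Periods per year m = 2; per-period yield y/m = 0.026500
Number of cashflows N = 4
Cashflows (t years, CF_t, discount factor 1/(1+y/m)^(m*t), PV):
  t = 0.5000: CF_t = 36.500000, DF = 0.974184, PV = 35.557720
  t = 1.0000: CF_t = 36.500000, DF = 0.949035, PV = 34.639767
  t = 1.5000: CF_t = 36.500000, DF = 0.924535, PV = 33.745511
  t = 2.0000: CF_t = 1036.500000, DF = 0.900667, PV = 933.541205
Price P = sum_t PV_t = 1037.484202
First compute Macaulay numerator sum_t t * PV_t:
  t * PV_t at t = 0.5000: 17.778860
  t * PV_t at t = 1.0000: 34.639767
  t * PV_t at t = 1.5000: 50.618266
  t * PV_t at t = 2.0000: 1867.082409
Macaulay duration D = 1970.119302 / 1037.484202 = 1.898939
Modified duration = D / (1 + y/m) = 1.898939 / (1 + 0.026500) = 1.849916

Answer: Modified duration = 1.8499


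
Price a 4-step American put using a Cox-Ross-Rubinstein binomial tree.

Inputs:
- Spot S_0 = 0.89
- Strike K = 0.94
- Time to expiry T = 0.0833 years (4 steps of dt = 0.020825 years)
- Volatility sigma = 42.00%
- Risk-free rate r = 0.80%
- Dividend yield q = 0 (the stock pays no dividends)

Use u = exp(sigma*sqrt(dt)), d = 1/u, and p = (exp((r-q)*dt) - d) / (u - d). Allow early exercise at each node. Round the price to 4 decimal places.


dt = T/N = 0.020825
u = exp(sigma*sqrt(dt)) = 1.062484; d = 1/u = 0.941191
p = (exp((r-q)*dt) - d) / (u - d) = 0.486226
Discount per step: exp(-r*dt) = 0.999833
Stock lattice S(k, i) with i counting down-moves:
  k=0: S(0,0) = 0.8900
  k=1: S(1,0) = 0.9456; S(1,1) = 0.8377
  k=2: S(2,0) = 1.0047; S(2,1) = 0.8900; S(2,2) = 0.7884
  k=3: S(3,0) = 1.0675; S(3,1) = 0.9456; S(3,2) = 0.8377; S(3,3) = 0.7420
  k=4: S(4,0) = 1.1342; S(4,1) = 1.0047; S(4,2) = 0.8900; S(4,3) = 0.7884; S(4,4) = 0.6984
Terminal payoffs V(N, i) = max(K - S_T, 0):
  V(4,0) = 0.000000; V(4,1) = 0.000000; V(4,2) = 0.050000; V(4,3) = 0.151603; V(4,4) = 0.241606
Backward induction: V(k, i) = exp(-r*dt) * [p * V(k+1, i) + (1-p) * V(k+1, i+1)]; then take max(V_cont, immediate exercise) for American.
  V(3,0) = exp(-r*dt) * [p*0.000000 + (1-p)*0.000000] = 0.000000; exercise = 0.000000; V(3,0) = max -> 0.000000
  V(3,1) = exp(-r*dt) * [p*0.000000 + (1-p)*0.050000] = 0.025684; exercise = 0.000000; V(3,1) = max -> 0.025684
  V(3,2) = exp(-r*dt) * [p*0.050000 + (1-p)*0.151603] = 0.102184; exercise = 0.102340; V(3,2) = max -> 0.102340
  V(3,3) = exp(-r*dt) * [p*0.151603 + (1-p)*0.241606] = 0.197811; exercise = 0.197968; V(3,3) = max -> 0.197968
  V(2,0) = exp(-r*dt) * [p*0.000000 + (1-p)*0.025684] = 0.013194; exercise = 0.000000; V(2,0) = max -> 0.013194
  V(2,1) = exp(-r*dt) * [p*0.025684 + (1-p)*0.102340] = 0.065057; exercise = 0.050000; V(2,1) = max -> 0.065057
  V(2,2) = exp(-r*dt) * [p*0.102340 + (1-p)*0.197968] = 0.151446; exercise = 0.151603; V(2,2) = max -> 0.151603
  V(1,0) = exp(-r*dt) * [p*0.013194 + (1-p)*0.065057] = 0.039833; exercise = 0.000000; V(1,0) = max -> 0.039833
  V(1,1) = exp(-r*dt) * [p*0.065057 + (1-p)*0.151603] = 0.109504; exercise = 0.102340; V(1,1) = max -> 0.109504
  V(0,0) = exp(-r*dt) * [p*0.039833 + (1-p)*0.109504] = 0.075616; exercise = 0.050000; V(0,0) = max -> 0.075616

Answer: Price = V(0,0) = 0.0756


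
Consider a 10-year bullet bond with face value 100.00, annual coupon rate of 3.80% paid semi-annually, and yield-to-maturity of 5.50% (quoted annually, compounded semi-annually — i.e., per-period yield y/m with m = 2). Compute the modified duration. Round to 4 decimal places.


Answer: Modified duration = 8.0509

Derivation:
Coupon per period c = face * coupon_rate / m = 1.900000
Periods per year m = 2; per-period yield y/m = 0.027500
Number of cashflows N = 20
Cashflows (t years, CF_t, discount factor 1/(1+y/m)^(m*t), PV):
  t = 0.5000: CF_t = 1.900000, DF = 0.973236, PV = 1.849148
  t = 1.0000: CF_t = 1.900000, DF = 0.947188, PV = 1.799658
  t = 1.5000: CF_t = 1.900000, DF = 0.921838, PV = 1.751492
  t = 2.0000: CF_t = 1.900000, DF = 0.897166, PV = 1.704615
  t = 2.5000: CF_t = 1.900000, DF = 0.873154, PV = 1.658993
  t = 3.0000: CF_t = 1.900000, DF = 0.849785, PV = 1.614591
  t = 3.5000: CF_t = 1.900000, DF = 0.827041, PV = 1.571378
  t = 4.0000: CF_t = 1.900000, DF = 0.804906, PV = 1.529322
  t = 4.5000: CF_t = 1.900000, DF = 0.783364, PV = 1.488391
  t = 5.0000: CF_t = 1.900000, DF = 0.762398, PV = 1.448556
  t = 5.5000: CF_t = 1.900000, DF = 0.741993, PV = 1.409787
  t = 6.0000: CF_t = 1.900000, DF = 0.722134, PV = 1.372055
  t = 6.5000: CF_t = 1.900000, DF = 0.702807, PV = 1.335334
  t = 7.0000: CF_t = 1.900000, DF = 0.683997, PV = 1.299595
  t = 7.5000: CF_t = 1.900000, DF = 0.665691, PV = 1.264812
  t = 8.0000: CF_t = 1.900000, DF = 0.647874, PV = 1.230961
  t = 8.5000: CF_t = 1.900000, DF = 0.630535, PV = 1.198016
  t = 9.0000: CF_t = 1.900000, DF = 0.613659, PV = 1.165952
  t = 9.5000: CF_t = 1.900000, DF = 0.597235, PV = 1.134746
  t = 10.0000: CF_t = 101.900000, DF = 0.581251, PV = 59.229433
Price P = sum_t PV_t = 87.056836
First compute Macaulay numerator sum_t t * PV_t:
  t * PV_t at t = 0.5000: 0.924574
  t * PV_t at t = 1.0000: 1.799658
  t * PV_t at t = 1.5000: 2.627238
  t * PV_t at t = 2.0000: 3.409230
  t * PV_t at t = 2.5000: 4.147481
  t * PV_t at t = 3.0000: 4.843774
  t * PV_t at t = 3.5000: 5.499825
  t * PV_t at t = 4.0000: 6.117288
  t * PV_t at t = 4.5000: 6.697761
  t * PV_t at t = 5.0000: 7.242780
  t * PV_t at t = 5.5000: 7.753828
  t * PV_t at t = 6.0000: 8.232332
  t * PV_t at t = 6.5000: 8.679669
  t * PV_t at t = 7.0000: 9.097164
  t * PV_t at t = 7.5000: 9.486094
  t * PV_t at t = 8.0000: 9.847688
  t * PV_t at t = 8.5000: 10.183133
  t * PV_t at t = 9.0000: 10.493568
  t * PV_t at t = 9.5000: 10.780091
  t * PV_t at t = 10.0000: 592.294327
Macaulay duration D = 720.157502 / 87.056836 = 8.272268
Modified duration = D / (1 + y/m) = 8.272268 / (1 + 0.027500) = 8.050869


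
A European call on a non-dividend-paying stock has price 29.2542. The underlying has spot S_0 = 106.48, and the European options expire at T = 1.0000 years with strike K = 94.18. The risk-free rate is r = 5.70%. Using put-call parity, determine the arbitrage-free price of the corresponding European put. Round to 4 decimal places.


Answer: Put price = 11.7361

Derivation:
Put-call parity: C - P = S_0 * exp(-qT) - K * exp(-rT).
S_0 * exp(-qT) = 106.4800 * 1.00000000 = 106.48000000
K * exp(-rT) = 94.1800 * 0.94459407 = 88.96186945
P = C - S*exp(-qT) + K*exp(-rT)
P = 29.2542 - 106.48000000 + 88.96186945 = 11.7361


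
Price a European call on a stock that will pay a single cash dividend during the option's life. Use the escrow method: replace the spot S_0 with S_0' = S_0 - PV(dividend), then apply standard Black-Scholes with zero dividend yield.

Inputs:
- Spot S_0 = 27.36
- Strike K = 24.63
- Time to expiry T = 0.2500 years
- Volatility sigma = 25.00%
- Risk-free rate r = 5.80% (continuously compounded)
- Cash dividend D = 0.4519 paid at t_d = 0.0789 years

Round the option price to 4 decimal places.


Answer: Price = 3.0022

Derivation:
PV(D) = D * exp(-r * t_d) = 0.4519 * 0.99543425 = 0.44983674
S_0' = S_0 - PV(D) = 27.3600 - 0.44983674 = 26.91016326
d1 = (ln(S_0'/K) + (r + sigma^2/2)*T) / (sigma*sqrt(T)) = 0.88681056
d2 = d1 - sigma*sqrt(T) = 0.76181056
exp(-rT) = 0.98560462
N(d1) = 0.81240955; N(d2) = 0.77691346
C = S_0' * N(d1) - K * exp(-rT) * N(d2) = 26.91016326 * 0.81240955 - 24.6300 * 0.98560462 * 0.77691346 = 3.0022


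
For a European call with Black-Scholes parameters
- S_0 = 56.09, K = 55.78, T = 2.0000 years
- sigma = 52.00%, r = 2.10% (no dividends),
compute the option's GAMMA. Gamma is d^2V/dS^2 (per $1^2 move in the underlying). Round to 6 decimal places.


Answer: Gamma = 0.008809

Derivation:
d1 = 0.4323443429; d2 = -0.3030467096
phi(d1) = 0.3633461388; exp(-qT) = 1.0000000000; exp(-rT) = 0.9588697806
Gamma = exp(-qT) * phi(d1) / (S * sigma * sqrt(T)) = 1.0000000000 * 0.3633461388 / (56.0900 * 0.5200 * 1.4142135624) = 0.008809


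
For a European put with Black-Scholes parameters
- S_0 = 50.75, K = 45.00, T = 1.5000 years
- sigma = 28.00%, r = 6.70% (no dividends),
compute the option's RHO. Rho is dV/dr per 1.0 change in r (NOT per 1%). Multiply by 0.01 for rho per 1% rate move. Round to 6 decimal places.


d1 = 0.8151818119; d2 = 0.4722532479
phi(d1) = 0.2861614187; exp(-qT) = 1.0000000000; exp(-rT) = 0.9043851124
N(-d2) = 0.3183730183
Rho = -K*T*exp(-rT)*N(-d2) = -45.0000 * 1.5000 * 0.9043851124 * 0.3183730183 = -19.435398

Answer: Rho = -19.435398


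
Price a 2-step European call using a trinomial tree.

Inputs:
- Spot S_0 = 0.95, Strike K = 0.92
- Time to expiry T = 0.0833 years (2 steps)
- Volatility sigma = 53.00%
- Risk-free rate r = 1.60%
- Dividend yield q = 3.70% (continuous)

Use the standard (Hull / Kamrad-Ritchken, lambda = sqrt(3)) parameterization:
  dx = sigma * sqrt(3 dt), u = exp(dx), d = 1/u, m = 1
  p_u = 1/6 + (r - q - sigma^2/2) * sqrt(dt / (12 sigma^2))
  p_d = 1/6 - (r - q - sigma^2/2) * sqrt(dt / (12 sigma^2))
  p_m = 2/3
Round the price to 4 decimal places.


dt = T/N = 0.041650; dx = sigma*sqrt(3*dt) = 0.187346
u = exp(dx) = 1.206044; d = 1/u = 0.829157
p_u = 0.148720, p_m = 0.666667, p_d = 0.184613
Discount per step: exp(-r*dt) = 0.999334
Stock lattice S(k, j) with j the centered position index:
  k=0: S(0,+0) = 0.9500
  k=1: S(1,-1) = 0.7877; S(1,+0) = 0.9500; S(1,+1) = 1.1457
  k=2: S(2,-2) = 0.6531; S(2,-1) = 0.7877; S(2,+0) = 0.9500; S(2,+1) = 1.1457; S(2,+2) = 1.3818
Terminal payoffs V(N, j) = max(S_T - K, 0):
  V(2,-2) = 0.000000; V(2,-1) = 0.000000; V(2,+0) = 0.030000; V(2,+1) = 0.225742; V(2,+2) = 0.461816
Backward induction: V(k, j) = exp(-r*dt) * [p_u * V(k+1, j+1) + p_m * V(k+1, j) + p_d * V(k+1, j-1)]
  V(1,-1) = exp(-r*dt) * [p_u*0.030000 + p_m*0.000000 + p_d*0.000000] = 0.004459
  V(1,+0) = exp(-r*dt) * [p_u*0.225742 + p_m*0.030000 + p_d*0.000000] = 0.053537
  V(1,+1) = exp(-r*dt) * [p_u*0.461816 + p_m*0.225742 + p_d*0.030000] = 0.224565
  V(0,+0) = exp(-r*dt) * [p_u*0.224565 + p_m*0.053537 + p_d*0.004459] = 0.069865

Answer: Price = V(0,0) = 0.0699


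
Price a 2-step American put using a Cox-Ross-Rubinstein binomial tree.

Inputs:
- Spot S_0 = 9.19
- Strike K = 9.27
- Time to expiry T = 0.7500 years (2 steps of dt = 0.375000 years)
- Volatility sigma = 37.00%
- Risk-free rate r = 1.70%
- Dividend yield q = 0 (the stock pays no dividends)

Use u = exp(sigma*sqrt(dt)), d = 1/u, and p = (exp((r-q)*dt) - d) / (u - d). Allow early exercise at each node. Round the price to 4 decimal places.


Answer: Price = V(0,0) = 1.0669

Derivation:
dt = T/N = 0.375000
u = exp(sigma*sqrt(dt)) = 1.254300; d = 1/u = 0.797257
p = (exp((r-q)*dt) - d) / (u - d) = 0.457590
Discount per step: exp(-r*dt) = 0.993645
Stock lattice S(k, i) with i counting down-moves:
  k=0: S(0,0) = 9.1900
  k=1: S(1,0) = 11.5270; S(1,1) = 7.3268
  k=2: S(2,0) = 14.4583; S(2,1) = 9.1900; S(2,2) = 5.8413
Terminal payoffs V(N, i) = max(K - S_T, 0):
  V(2,0) = 0.000000; V(2,1) = 0.080000; V(2,2) = 3.428659
Backward induction: V(k, i) = exp(-r*dt) * [p * V(k+1, i) + (1-p) * V(k+1, i+1)]; then take max(V_cont, immediate exercise) for American.
  V(1,0) = exp(-r*dt) * [p*0.000000 + (1-p)*0.080000] = 0.043117; exercise = 0.000000; V(1,0) = max -> 0.043117
  V(1,1) = exp(-r*dt) * [p*0.080000 + (1-p)*3.428659] = 1.884297; exercise = 1.943205; V(1,1) = max -> 1.943205
  V(0,0) = exp(-r*dt) * [p*0.043117 + (1-p)*1.943205] = 1.066921; exercise = 0.080000; V(0,0) = max -> 1.066921


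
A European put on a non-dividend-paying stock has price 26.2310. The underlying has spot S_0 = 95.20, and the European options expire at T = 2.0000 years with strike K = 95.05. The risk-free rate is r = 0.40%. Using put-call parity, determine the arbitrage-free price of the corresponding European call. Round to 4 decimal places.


Answer: Call price = 27.1384

Derivation:
Put-call parity: C - P = S_0 * exp(-qT) - K * exp(-rT).
S_0 * exp(-qT) = 95.2000 * 1.00000000 = 95.20000000
K * exp(-rT) = 95.0500 * 0.99203191 = 94.29263351
C = P + S*exp(-qT) - K*exp(-rT)
C = 26.2310 + 95.20000000 - 94.29263351 = 27.1384


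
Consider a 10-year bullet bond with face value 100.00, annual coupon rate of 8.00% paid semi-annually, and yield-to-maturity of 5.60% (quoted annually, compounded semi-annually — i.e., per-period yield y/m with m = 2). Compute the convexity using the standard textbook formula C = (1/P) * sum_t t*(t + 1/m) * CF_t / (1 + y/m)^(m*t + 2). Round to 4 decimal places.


Answer: Convexity = 64.6806

Derivation:
Coupon per period c = face * coupon_rate / m = 4.000000
Periods per year m = 2; per-period yield y/m = 0.028000
Number of cashflows N = 20
Cashflows (t years, CF_t, discount factor 1/(1+y/m)^(m*t), PV):
  t = 0.5000: CF_t = 4.000000, DF = 0.972763, PV = 3.891051
  t = 1.0000: CF_t = 4.000000, DF = 0.946267, PV = 3.785069
  t = 1.5000: CF_t = 4.000000, DF = 0.920493, PV = 3.681973
  t = 2.0000: CF_t = 4.000000, DF = 0.895422, PV = 3.581686
  t = 2.5000: CF_t = 4.000000, DF = 0.871033, PV = 3.484131
  t = 3.0000: CF_t = 4.000000, DF = 0.847308, PV = 3.389232
  t = 3.5000: CF_t = 4.000000, DF = 0.824230, PV = 3.296918
  t = 4.0000: CF_t = 4.000000, DF = 0.801780, PV = 3.207119
  t = 4.5000: CF_t = 4.000000, DF = 0.779941, PV = 3.119766
  t = 5.0000: CF_t = 4.000000, DF = 0.758698, PV = 3.034791
  t = 5.5000: CF_t = 4.000000, DF = 0.738033, PV = 2.952132
  t = 6.0000: CF_t = 4.000000, DF = 0.717931, PV = 2.871723
  t = 6.5000: CF_t = 4.000000, DF = 0.698376, PV = 2.793505
  t = 7.0000: CF_t = 4.000000, DF = 0.679354, PV = 2.717418
  t = 7.5000: CF_t = 4.000000, DF = 0.660851, PV = 2.643402
  t = 8.0000: CF_t = 4.000000, DF = 0.642851, PV = 2.571403
  t = 8.5000: CF_t = 4.000000, DF = 0.625341, PV = 2.501365
  t = 9.0000: CF_t = 4.000000, DF = 0.608309, PV = 2.433234
  t = 9.5000: CF_t = 4.000000, DF = 0.591740, PV = 2.366959
  t = 10.0000: CF_t = 104.000000, DF = 0.575622, PV = 59.864732
Price P = sum_t PV_t = 118.187610
Convexity numerator sum_t t*(t + 1/m) * CF_t / (1+y/m)^(m*t + 2):
  t = 0.5000: term = 1.840987
  t = 1.0000: term = 5.372529
  t = 1.5000: term = 10.452392
  t = 2.0000: term = 16.946160
  t = 2.5000: term = 24.726887
  t = 3.0000: term = 33.674749
  t = 3.5000: term = 43.676718
  t = 4.0000: term = 54.626245
  t = 4.5000: term = 66.422964
  t = 5.0000: term = 78.972395
  t = 5.5000: term = 92.185675
  t = 6.0000: term = 105.979287
  t = 6.5000: term = 120.274807
  t = 7.0000: term = 134.998661
  t = 7.5000: term = 150.081891
  t = 8.0000: term = 165.459931
  t = 8.5000: term = 181.072396
  t = 9.0000: term = 196.862870
  t = 9.5000: term = 212.778718
  t = 10.0000: term = 5948.043224
Convexity = (1/P) * sum = 7644.449487 / 118.187610 = 64.680633


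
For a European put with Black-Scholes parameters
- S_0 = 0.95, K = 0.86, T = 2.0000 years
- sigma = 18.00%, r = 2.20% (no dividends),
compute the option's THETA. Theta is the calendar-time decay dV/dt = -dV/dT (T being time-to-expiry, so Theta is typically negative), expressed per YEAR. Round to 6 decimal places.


d1 = 0.6911167216; d2 = 0.4365582803
phi(d1) = 0.3141892729; exp(-qT) = 1.0000000000; exp(-rT) = 0.9569539575
Theta = -S*exp(-qT)*phi(d1)*sigma/(2*sqrt(T)) + r*K*exp(-rT)*N(-d2) - q*S*exp(-qT)*N(-d1)
N(-d1) = 0.2447460964; N(-d2) = 0.3312158621; sqrt(T) = 1.4142135624
Term 1 = -0.9500 * 1.0000000000 * 0.3141892729 * 0.1800 / (2 * 1.4142135624) = -0.0189951387
Term 2 = 0.0220 * 0.8600 * 0.9569539575 * 0.3312158621 = 0.0059968516
Term 3 = 0 (no dividend yield, q = 0)
Theta = -0.0189951387 + (0.0059968516) + (0.0000000000) = -0.012998

Answer: Theta = -0.012998


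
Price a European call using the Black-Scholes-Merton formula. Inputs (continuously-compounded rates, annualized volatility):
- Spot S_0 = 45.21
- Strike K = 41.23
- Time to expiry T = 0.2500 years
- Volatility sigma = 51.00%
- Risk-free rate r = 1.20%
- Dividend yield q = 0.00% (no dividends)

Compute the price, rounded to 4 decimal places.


d1 = (ln(S/K) + (r - q + 0.5*sigma^2) * T) / (sigma * sqrt(T)) = 0.50064570
d2 = d1 - sigma * sqrt(T) = 0.24564570
exp(-rT) = 0.99700450; exp(-qT) = 1.00000000
C = S_0 * exp(-qT) * N(d1) - K * exp(-rT) * N(d2)
N(d1) = 0.69168975; N(d2) = 0.59702175
C = 45.2100 * 1.00000000 * 0.69168975 - 41.2300 * 0.99700450 * 0.59702175 = 6.7298

Answer: Price = 6.7298


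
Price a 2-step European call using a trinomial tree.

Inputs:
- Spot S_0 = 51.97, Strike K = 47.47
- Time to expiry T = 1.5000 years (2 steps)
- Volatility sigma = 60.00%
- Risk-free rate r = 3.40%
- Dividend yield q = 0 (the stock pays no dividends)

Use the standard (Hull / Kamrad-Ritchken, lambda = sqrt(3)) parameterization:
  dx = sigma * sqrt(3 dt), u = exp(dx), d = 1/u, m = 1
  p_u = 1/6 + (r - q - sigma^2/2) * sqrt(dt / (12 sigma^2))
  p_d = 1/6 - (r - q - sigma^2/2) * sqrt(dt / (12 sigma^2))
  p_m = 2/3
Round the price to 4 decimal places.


Answer: Price = V(0,0) = 15.7229

Derivation:
dt = T/N = 0.750000; dx = sigma*sqrt(3*dt) = 0.900000
u = exp(dx) = 2.459603; d = 1/u = 0.406570
p_u = 0.105833, p_m = 0.666667, p_d = 0.227500
Discount per step: exp(-r*dt) = 0.974822
Stock lattice S(k, j) with j the centered position index:
  k=0: S(0,+0) = 51.9700
  k=1: S(1,-1) = 21.1294; S(1,+0) = 51.9700; S(1,+1) = 127.8256
  k=2: S(2,-2) = 8.5906; S(2,-1) = 21.1294; S(2,+0) = 51.9700; S(2,+1) = 127.8256; S(2,+2) = 314.4002
Terminal payoffs V(N, j) = max(S_T - K, 0):
  V(2,-2) = 0.000000; V(2,-1) = 0.000000; V(2,+0) = 4.500000; V(2,+1) = 80.355574; V(2,+2) = 266.930179
Backward induction: V(k, j) = exp(-r*dt) * [p_u * V(k+1, j+1) + p_m * V(k+1, j) + p_d * V(k+1, j-1)]
  V(1,-1) = exp(-r*dt) * [p_u*4.500000 + p_m*0.000000 + p_d*0.000000] = 0.464259
  V(1,+0) = exp(-r*dt) * [p_u*80.355574 + p_m*4.500000 + p_d*0.000000] = 11.214647
  V(1,+1) = exp(-r*dt) * [p_u*266.930179 + p_m*80.355574 + p_d*4.500000] = 80.758422
  V(0,+0) = exp(-r*dt) * [p_u*80.758422 + p_m*11.214647 + p_d*0.464259] = 15.722894


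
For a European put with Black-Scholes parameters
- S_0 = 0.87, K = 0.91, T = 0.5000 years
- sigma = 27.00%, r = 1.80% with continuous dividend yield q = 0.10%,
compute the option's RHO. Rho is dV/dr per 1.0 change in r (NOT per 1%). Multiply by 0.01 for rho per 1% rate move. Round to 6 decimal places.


Answer: Rho = -0.276285

Derivation:
d1 = -0.0954666848; d2 = -0.2863855158
phi(d1) = 0.3971284587; exp(-qT) = 0.9995001250; exp(-rT) = 0.9910403788
N(-d2) = 0.6127085665
Rho = -K*T*exp(-rT)*N(-d2) = -0.9100 * 0.5000 * 0.9910403788 * 0.6127085665 = -0.276285


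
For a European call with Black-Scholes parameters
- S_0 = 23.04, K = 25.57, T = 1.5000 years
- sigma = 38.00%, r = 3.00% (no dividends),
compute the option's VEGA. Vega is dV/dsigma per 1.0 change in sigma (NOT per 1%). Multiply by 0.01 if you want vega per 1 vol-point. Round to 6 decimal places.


d1 = 0.1055258370; d2 = -0.3598772141
phi(d1) = 0.3967272015; exp(-qT) = 1.0000000000; exp(-rT) = 0.9559974818
Vega = S * exp(-qT) * phi(d1) * sqrt(T) = 23.0400 * 1.0000000000 * 0.3967272015 * 1.2247448714 = 11.194897

Answer: Vega = 11.194897


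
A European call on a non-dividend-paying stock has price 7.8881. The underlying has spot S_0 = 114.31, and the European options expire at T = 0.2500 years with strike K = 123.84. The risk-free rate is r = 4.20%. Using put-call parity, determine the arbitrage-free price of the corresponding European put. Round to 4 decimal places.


Put-call parity: C - P = S_0 * exp(-qT) - K * exp(-rT).
S_0 * exp(-qT) = 114.3100 * 1.00000000 = 114.31000000
K * exp(-rT) = 123.8400 * 0.98955493 = 122.54648285
P = C - S*exp(-qT) + K*exp(-rT)
P = 7.8881 - 114.31000000 + 122.54648285 = 16.1246

Answer: Put price = 16.1246


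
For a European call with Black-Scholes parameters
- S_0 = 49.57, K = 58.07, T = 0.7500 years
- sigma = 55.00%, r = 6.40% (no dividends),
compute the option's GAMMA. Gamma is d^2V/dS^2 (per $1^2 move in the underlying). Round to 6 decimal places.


Answer: Gamma = 0.016896

Derivation:
d1 = 0.0066639503; d2 = -0.4696500218
phi(d1) = 0.3989334223; exp(-qT) = 1.0000000000; exp(-rT) = 0.9531337871
Gamma = exp(-qT) * phi(d1) / (S * sigma * sqrt(T)) = 1.0000000000 * 0.3989334223 / (49.5700 * 0.5500 * 0.8660254038) = 0.016896


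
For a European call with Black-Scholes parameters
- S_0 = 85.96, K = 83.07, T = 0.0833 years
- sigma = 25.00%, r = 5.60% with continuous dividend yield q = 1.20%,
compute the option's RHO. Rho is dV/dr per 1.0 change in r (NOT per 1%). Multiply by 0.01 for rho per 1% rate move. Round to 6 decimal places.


d1 = 0.5608362045; d2 = 0.4886818561
phi(d1) = 0.3408860038; exp(-qT) = 0.9990008994; exp(-rT) = 0.9953460633
N(d2) = 0.6874665244
Rho = K*T*exp(-rT)*N(d2) = 83.0700 * 0.0833 * 0.9953460633 * 0.6874665244 = 4.734944

Answer: Rho = 4.734944


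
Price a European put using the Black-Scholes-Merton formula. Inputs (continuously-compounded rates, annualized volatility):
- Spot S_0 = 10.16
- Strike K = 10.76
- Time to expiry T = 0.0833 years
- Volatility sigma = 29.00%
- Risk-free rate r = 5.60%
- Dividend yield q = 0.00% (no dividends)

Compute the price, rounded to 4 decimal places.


Answer: Price = 0.6901

Derivation:
d1 = (ln(S/K) + (r - q + 0.5*sigma^2) * T) / (sigma * sqrt(T)) = -0.58793440
d2 = d1 - sigma * sqrt(T) = -0.67163345
exp(-rT) = 0.99534606; exp(-qT) = 1.00000000
P = K * exp(-rT) * N(-d2) - S_0 * exp(-qT) * N(-d1)
N(-d1) = 0.72171184; N(-d2) = 0.74909146
P = 10.7600 * 0.99534606 * 0.74909146 - 10.1600 * 1.00000000 * 0.72171184 = 0.6901


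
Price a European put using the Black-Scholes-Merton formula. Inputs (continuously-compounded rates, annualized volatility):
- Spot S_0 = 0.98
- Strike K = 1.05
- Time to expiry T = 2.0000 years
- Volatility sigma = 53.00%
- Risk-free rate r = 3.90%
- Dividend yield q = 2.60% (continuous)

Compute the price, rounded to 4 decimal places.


d1 = (ln(S/K) + (r - q + 0.5*sigma^2) * T) / (sigma * sqrt(T)) = 0.31740706
d2 = d1 - sigma * sqrt(T) = -0.43212612
exp(-rT) = 0.92496443; exp(-qT) = 0.94932887
P = K * exp(-rT) * N(-d2) - S_0 * exp(-qT) * N(-d1)
N(-d1) = 0.37546737; N(-d2) = 0.66717513
P = 1.0500 * 0.92496443 * 0.66717513 - 0.9800 * 0.94932887 * 0.37546737 = 0.2987

Answer: Price = 0.2987


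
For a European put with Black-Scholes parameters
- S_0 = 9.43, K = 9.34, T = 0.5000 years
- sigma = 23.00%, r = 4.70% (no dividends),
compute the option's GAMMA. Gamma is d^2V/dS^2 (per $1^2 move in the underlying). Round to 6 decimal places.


d1 = 0.2847786135; d2 = 0.1221440538
phi(d1) = 0.3830889917; exp(-qT) = 1.0000000000; exp(-rT) = 0.9767739747
Gamma = exp(-qT) * phi(d1) / (S * sigma * sqrt(T)) = 1.0000000000 * 0.3830889917 / (9.4300 * 0.2300 * 0.7071067812) = 0.249790

Answer: Gamma = 0.249790


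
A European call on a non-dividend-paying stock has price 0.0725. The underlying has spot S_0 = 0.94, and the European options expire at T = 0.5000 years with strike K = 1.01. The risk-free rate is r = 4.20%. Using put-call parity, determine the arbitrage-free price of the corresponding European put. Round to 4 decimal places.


Put-call parity: C - P = S_0 * exp(-qT) - K * exp(-rT).
S_0 * exp(-qT) = 0.9400 * 1.00000000 = 0.94000000
K * exp(-rT) = 1.0100 * 0.97921896 = 0.98901115
P = C - S*exp(-qT) + K*exp(-rT)
P = 0.0725 - 0.94000000 + 0.98901115 = 0.1215

Answer: Put price = 0.1215


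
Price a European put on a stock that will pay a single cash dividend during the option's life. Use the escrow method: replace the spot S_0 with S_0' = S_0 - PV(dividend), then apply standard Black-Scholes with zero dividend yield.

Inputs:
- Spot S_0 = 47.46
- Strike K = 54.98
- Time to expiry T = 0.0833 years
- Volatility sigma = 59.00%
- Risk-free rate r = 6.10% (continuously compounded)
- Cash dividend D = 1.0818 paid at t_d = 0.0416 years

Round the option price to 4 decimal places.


Answer: Price = 9.0765

Derivation:
PV(D) = D * exp(-r * t_d) = 1.0818 * 0.99746562 = 1.07905830
S_0' = S_0 - PV(D) = 47.4600 - 1.07905830 = 46.38094170
d1 = (ln(S_0'/K) + (r + sigma^2/2)*T) / (sigma*sqrt(T)) = -0.88382320
d2 = d1 - sigma*sqrt(T) = -1.05410747
exp(-rT) = 0.99493159
N(-d1) = 0.81160417; N(-d2) = 0.85408314
P = K * exp(-rT) * N(-d2) - S_0' * N(-d1) = 54.9800 * 0.99493159 * 0.85408314 - 46.38094170 * 0.81160417 = 9.0765


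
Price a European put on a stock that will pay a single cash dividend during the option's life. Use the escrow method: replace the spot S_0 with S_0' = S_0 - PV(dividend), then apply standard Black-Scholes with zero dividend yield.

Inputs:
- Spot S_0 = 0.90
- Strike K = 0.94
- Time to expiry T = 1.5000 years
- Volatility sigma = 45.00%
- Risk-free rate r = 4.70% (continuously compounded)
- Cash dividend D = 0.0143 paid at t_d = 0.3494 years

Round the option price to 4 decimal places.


PV(D) = D * exp(-r * t_d) = 0.0143 * 0.98371230 = 0.01406709
S_0' = S_0 - PV(D) = 0.9000 - 0.01406709 = 0.88593291
d1 = (ln(S_0'/K) + (r + sigma^2/2)*T) / (sigma*sqrt(T)) = 0.29600061
d2 = d1 - sigma*sqrt(T) = -0.25513458
exp(-rT) = 0.93192774
N(-d1) = 0.38361481; N(-d2) = 0.60069042
P = K * exp(-rT) * N(-d2) - S_0' * N(-d1) = 0.9400 * 0.93192774 * 0.60069042 - 0.88593291 * 0.38361481 = 0.1864

Answer: Price = 0.1864


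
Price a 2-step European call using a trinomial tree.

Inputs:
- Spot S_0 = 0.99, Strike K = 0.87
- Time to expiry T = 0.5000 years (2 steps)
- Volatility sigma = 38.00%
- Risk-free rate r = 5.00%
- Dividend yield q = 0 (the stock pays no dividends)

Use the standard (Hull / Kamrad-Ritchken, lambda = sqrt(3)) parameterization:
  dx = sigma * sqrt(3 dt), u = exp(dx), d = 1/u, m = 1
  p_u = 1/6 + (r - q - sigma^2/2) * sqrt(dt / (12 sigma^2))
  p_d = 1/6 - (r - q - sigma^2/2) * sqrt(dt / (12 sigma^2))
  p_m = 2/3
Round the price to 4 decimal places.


dt = T/N = 0.250000; dx = sigma*sqrt(3*dt) = 0.329090
u = exp(dx) = 1.389702; d = 1/u = 0.719579
p_u = 0.158234, p_m = 0.666667, p_d = 0.175099
Discount per step: exp(-r*dt) = 0.987578
Stock lattice S(k, j) with j the centered position index:
  k=0: S(0,+0) = 0.9900
  k=1: S(1,-1) = 0.7124; S(1,+0) = 0.9900; S(1,+1) = 1.3758
  k=2: S(2,-2) = 0.5126; S(2,-1) = 0.7124; S(2,+0) = 0.9900; S(2,+1) = 1.3758; S(2,+2) = 1.9120
Terminal payoffs V(N, j) = max(S_T - K, 0):
  V(2,-2) = 0.000000; V(2,-1) = 0.000000; V(2,+0) = 0.120000; V(2,+1) = 0.505805; V(2,+2) = 1.041960
Backward induction: V(k, j) = exp(-r*dt) * [p_u * V(k+1, j+1) + p_m * V(k+1, j) + p_d * V(k+1, j-1)]
  V(1,-1) = exp(-r*dt) * [p_u*0.120000 + p_m*0.000000 + p_d*0.000000] = 0.018752
  V(1,+0) = exp(-r*dt) * [p_u*0.505805 + p_m*0.120000 + p_d*0.000000] = 0.158048
  V(1,+1) = exp(-r*dt) * [p_u*1.041960 + p_m*0.505805 + p_d*0.120000] = 0.516591
  V(0,+0) = exp(-r*dt) * [p_u*0.516591 + p_m*0.158048 + p_d*0.018752] = 0.188026

Answer: Price = V(0,0) = 0.1880


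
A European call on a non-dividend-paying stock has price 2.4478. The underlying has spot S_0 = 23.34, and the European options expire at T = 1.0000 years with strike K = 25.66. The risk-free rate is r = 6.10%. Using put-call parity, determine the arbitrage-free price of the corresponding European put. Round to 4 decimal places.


Answer: Put price = 3.2493

Derivation:
Put-call parity: C - P = S_0 * exp(-qT) - K * exp(-rT).
S_0 * exp(-qT) = 23.3400 * 1.00000000 = 23.34000000
K * exp(-rT) = 25.6600 * 0.94082324 = 24.14152433
P = C - S*exp(-qT) + K*exp(-rT)
P = 2.4478 - 23.34000000 + 24.14152433 = 3.2493


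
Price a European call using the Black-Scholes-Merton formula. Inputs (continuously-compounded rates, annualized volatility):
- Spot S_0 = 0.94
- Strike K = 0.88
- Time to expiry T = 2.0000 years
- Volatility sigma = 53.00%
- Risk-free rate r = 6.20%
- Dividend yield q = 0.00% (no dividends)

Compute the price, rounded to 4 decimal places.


d1 = (ln(S/K) + (r - q + 0.5*sigma^2) * T) / (sigma * sqrt(T)) = 0.62820163
d2 = d1 - sigma * sqrt(T) = -0.12133156
exp(-rT) = 0.88337984; exp(-qT) = 1.00000000
C = S_0 * exp(-qT) * N(d1) - K * exp(-rT) * N(d2)
N(d1) = 0.73506407; N(d2) = 0.45171421
C = 0.9400 * 1.00000000 * 0.73506407 - 0.8800 * 0.88337984 * 0.45171421 = 0.3398

Answer: Price = 0.3398


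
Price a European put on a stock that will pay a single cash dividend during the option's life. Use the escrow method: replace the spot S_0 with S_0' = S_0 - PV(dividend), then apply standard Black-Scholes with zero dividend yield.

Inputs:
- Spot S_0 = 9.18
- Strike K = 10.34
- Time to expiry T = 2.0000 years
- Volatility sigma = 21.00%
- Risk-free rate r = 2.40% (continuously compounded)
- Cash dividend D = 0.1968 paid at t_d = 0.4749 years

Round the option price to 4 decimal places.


Answer: Price = 1.6000

Derivation:
PV(D) = D * exp(-r * t_d) = 0.1968 * 0.98866711 = 0.19456969
S_0' = S_0 - PV(D) = 9.1800 - 0.19456969 = 8.98543031
d1 = (ln(S_0'/K) + (r + sigma^2/2)*T) / (sigma*sqrt(T)) = -0.16268661
d2 = d1 - sigma*sqrt(T) = -0.45967146
exp(-rT) = 0.95313379
N(-d1) = 0.56461740; N(-d2) = 0.67712397
P = K * exp(-rT) * N(-d2) - S_0' * N(-d1) = 10.3400 * 0.95313379 * 0.67712397 - 8.98543031 * 0.56461740 = 1.6000


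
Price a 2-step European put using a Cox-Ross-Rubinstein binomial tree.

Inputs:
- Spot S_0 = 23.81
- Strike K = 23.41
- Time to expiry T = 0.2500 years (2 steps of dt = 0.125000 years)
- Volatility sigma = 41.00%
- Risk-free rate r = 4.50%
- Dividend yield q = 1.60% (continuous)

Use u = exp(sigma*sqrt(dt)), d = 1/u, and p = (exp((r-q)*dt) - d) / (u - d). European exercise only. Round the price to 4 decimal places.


Answer: Price = V(0,0) = 1.5166

Derivation:
dt = T/N = 0.125000
u = exp(sigma*sqrt(dt)) = 1.155990; d = 1/u = 0.865060
p = (exp((r-q)*dt) - d) / (u - d) = 0.476307
Discount per step: exp(-r*dt) = 0.994391
Stock lattice S(k, i) with i counting down-moves:
  k=0: S(0,0) = 23.8100
  k=1: S(1,0) = 27.5241; S(1,1) = 20.5971
  k=2: S(2,0) = 31.8176; S(2,1) = 23.8100; S(2,2) = 17.8177
Terminal payoffs V(N, i) = max(K - S_T, 0):
  V(2,0) = 0.000000; V(2,1) = 0.000000; V(2,2) = 5.592308
Backward induction: V(k, i) = exp(-r*dt) * [p * V(k+1, i) + (1-p) * V(k+1, i+1)].
  V(1,0) = exp(-r*dt) * [p*0.000000 + (1-p)*0.000000] = 0.000000
  V(1,1) = exp(-r*dt) * [p*0.000000 + (1-p)*5.592308] = 2.912227
  V(0,0) = exp(-r*dt) * [p*0.000000 + (1-p)*2.912227] = 1.516559


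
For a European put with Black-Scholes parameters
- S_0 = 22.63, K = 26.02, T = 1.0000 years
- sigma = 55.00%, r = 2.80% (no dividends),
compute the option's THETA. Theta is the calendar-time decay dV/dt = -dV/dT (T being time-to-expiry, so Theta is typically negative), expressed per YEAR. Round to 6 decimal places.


Answer: Theta = -1.991954

Derivation:
d1 = 0.0721108847; d2 = -0.4778891153
phi(d1) = 0.3979063818; exp(-qT) = 1.0000000000; exp(-rT) = 0.9723883668
Theta = -S*exp(-qT)*phi(d1)*sigma/(2*sqrt(T)) + r*K*exp(-rT)*N(-d2) - q*S*exp(-qT)*N(-d1)
N(-d1) = 0.4712568320; N(-d2) = 0.6836354355; sqrt(T) = 1.0000000000
Term 1 = -22.6300 * 1.0000000000 * 0.3979063818 * 0.5500 / (2 * 1.0000000000) = -2.4762708905
Term 2 = 0.0280 * 26.0200 * 0.9723883668 * 0.6836354355 = 0.4843169224
Term 3 = 0 (no dividend yield, q = 0)
Theta = -2.4762708905 + (0.4843169224) + (0.0000000000) = -1.991954


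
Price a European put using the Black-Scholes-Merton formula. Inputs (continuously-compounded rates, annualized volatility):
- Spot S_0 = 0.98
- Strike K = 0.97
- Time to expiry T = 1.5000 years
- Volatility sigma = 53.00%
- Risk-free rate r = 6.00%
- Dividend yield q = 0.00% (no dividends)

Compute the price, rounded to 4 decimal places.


d1 = (ln(S/K) + (r - q + 0.5*sigma^2) * T) / (sigma * sqrt(T)) = 0.47900850
d2 = d1 - sigma * sqrt(T) = -0.17010628
exp(-rT) = 0.91393119; exp(-qT) = 1.00000000
P = K * exp(-rT) * N(-d2) - S_0 * exp(-qT) * N(-d1)
N(-d1) = 0.31596629; N(-d2) = 0.56753672
P = 0.9700 * 0.91393119 * 0.56753672 - 0.9800 * 1.00000000 * 0.31596629 = 0.1935

Answer: Price = 0.1935


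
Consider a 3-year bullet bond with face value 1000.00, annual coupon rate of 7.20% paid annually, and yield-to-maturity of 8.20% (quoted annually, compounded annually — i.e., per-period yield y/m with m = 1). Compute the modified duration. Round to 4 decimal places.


Answer: Modified duration = 2.5881

Derivation:
Coupon per period c = face * coupon_rate / m = 72.000000
Periods per year m = 1; per-period yield y/m = 0.082000
Number of cashflows N = 3
Cashflows (t years, CF_t, discount factor 1/(1+y/m)^(m*t), PV):
  t = 1.0000: CF_t = 72.000000, DF = 0.924214, PV = 66.543438
  t = 2.0000: CF_t = 72.000000, DF = 0.854172, PV = 61.500405
  t = 3.0000: CF_t = 1072.000000, DF = 0.789438, PV = 846.277907
Price P = sum_t PV_t = 974.321749
First compute Macaulay numerator sum_t t * PV_t:
  t * PV_t at t = 1.0000: 66.543438
  t * PV_t at t = 2.0000: 123.000810
  t * PV_t at t = 3.0000: 2538.833720
Macaulay duration D = 2728.377967 / 974.321749 = 2.800284
Modified duration = D / (1 + y/m) = 2.800284 / (1 + 0.082000) = 2.588063


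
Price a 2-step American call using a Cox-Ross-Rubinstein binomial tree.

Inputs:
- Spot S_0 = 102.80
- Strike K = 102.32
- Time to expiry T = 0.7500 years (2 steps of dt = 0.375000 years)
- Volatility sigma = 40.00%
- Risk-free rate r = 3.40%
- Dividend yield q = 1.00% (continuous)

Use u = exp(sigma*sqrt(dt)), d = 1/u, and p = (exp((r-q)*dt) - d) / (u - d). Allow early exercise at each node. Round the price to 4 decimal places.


Answer: Price = V(0,0) = 13.5800

Derivation:
dt = T/N = 0.375000
u = exp(sigma*sqrt(dt)) = 1.277556; d = 1/u = 0.782744
p = (exp((r-q)*dt) - d) / (u - d) = 0.457338
Discount per step: exp(-r*dt) = 0.987331
Stock lattice S(k, i) with i counting down-moves:
  k=0: S(0,0) = 102.8000
  k=1: S(1,0) = 131.3328; S(1,1) = 80.4661
  k=2: S(2,0) = 167.7850; S(2,1) = 102.8000; S(2,2) = 62.9844
Terminal payoffs V(N, i) = max(S_T - K, 0):
  V(2,0) = 65.464984; V(2,1) = 0.480000; V(2,2) = 0.000000
Backward induction: V(k, i) = exp(-r*dt) * [p * V(k+1, i) + (1-p) * V(k+1, i+1)]; then take max(V_cont, immediate exercise) for American.
  V(1,0) = exp(-r*dt) * [p*65.464984 + (1-p)*0.480000] = 29.817492; exercise = 29.012769; V(1,0) = max -> 29.817492
  V(1,1) = exp(-r*dt) * [p*0.480000 + (1-p)*0.000000] = 0.216741; exercise = 0.000000; V(1,1) = max -> 0.216741
  V(0,0) = exp(-r*dt) * [p*29.817492 + (1-p)*0.216741] = 13.580034; exercise = 0.480000; V(0,0) = max -> 13.580034


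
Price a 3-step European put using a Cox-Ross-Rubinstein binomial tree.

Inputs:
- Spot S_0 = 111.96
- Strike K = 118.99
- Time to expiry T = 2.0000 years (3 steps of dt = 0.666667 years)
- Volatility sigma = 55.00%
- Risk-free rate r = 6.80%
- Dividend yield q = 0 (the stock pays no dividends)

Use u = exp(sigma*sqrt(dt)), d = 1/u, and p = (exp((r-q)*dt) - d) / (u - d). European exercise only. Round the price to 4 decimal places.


dt = T/N = 0.666667
u = exp(sigma*sqrt(dt)) = 1.566859; d = 1/u = 0.638219
p = (exp((r-q)*dt) - d) / (u - d) = 0.439522
Discount per step: exp(-r*dt) = 0.955679
Stock lattice S(k, i) with i counting down-moves:
  k=0: S(0,0) = 111.9600
  k=1: S(1,0) = 175.4256; S(1,1) = 71.4550
  k=2: S(2,0) = 274.8672; S(2,1) = 111.9600; S(2,2) = 45.6040
  k=3: S(3,0) = 430.6781; S(3,1) = 175.4256; S(3,2) = 71.4550; S(3,3) = 29.1054
Terminal payoffs V(N, i) = max(K - S_T, 0):
  V(3,0) = 0.000000; V(3,1) = 0.000000; V(3,2) = 47.534953; V(3,3) = 89.884641
Backward induction: V(k, i) = exp(-r*dt) * [p * V(k+1, i) + (1-p) * V(k+1, i+1)].
  V(2,0) = exp(-r*dt) * [p*0.000000 + (1-p)*0.000000] = 0.000000
  V(2,1) = exp(-r*dt) * [p*0.000000 + (1-p)*47.534953] = 25.461501
  V(2,2) = exp(-r*dt) * [p*47.534953 + (1-p)*89.884641] = 68.112229
  V(1,0) = exp(-r*dt) * [p*0.000000 + (1-p)*25.461501] = 13.638133
  V(1,1) = exp(-r*dt) * [p*25.461501 + (1-p)*68.112229] = 47.178345
  V(0,0) = exp(-r*dt) * [p*13.638133 + (1-p)*47.178345] = 30.999069

Answer: Price = V(0,0) = 30.9991


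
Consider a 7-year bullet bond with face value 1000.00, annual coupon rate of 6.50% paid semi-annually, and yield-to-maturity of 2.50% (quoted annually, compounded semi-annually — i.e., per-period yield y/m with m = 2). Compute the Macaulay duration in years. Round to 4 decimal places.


Answer: Macaulay duration = 5.8922 years

Derivation:
Coupon per period c = face * coupon_rate / m = 32.500000
Periods per year m = 2; per-period yield y/m = 0.012500
Number of cashflows N = 14
Cashflows (t years, CF_t, discount factor 1/(1+y/m)^(m*t), PV):
  t = 0.5000: CF_t = 32.500000, DF = 0.987654, PV = 32.098765
  t = 1.0000: CF_t = 32.500000, DF = 0.975461, PV = 31.702484
  t = 1.5000: CF_t = 32.500000, DF = 0.963418, PV = 31.311096
  t = 2.0000: CF_t = 32.500000, DF = 0.951524, PV = 30.924539
  t = 2.5000: CF_t = 32.500000, DF = 0.939777, PV = 30.542755
  t = 3.0000: CF_t = 32.500000, DF = 0.928175, PV = 30.165683
  t = 3.5000: CF_t = 32.500000, DF = 0.916716, PV = 29.793268
  t = 4.0000: CF_t = 32.500000, DF = 0.905398, PV = 29.425450
  t = 4.5000: CF_t = 32.500000, DF = 0.894221, PV = 29.062172
  t = 5.0000: CF_t = 32.500000, DF = 0.883181, PV = 28.703380
  t = 5.5000: CF_t = 32.500000, DF = 0.872277, PV = 28.349017
  t = 6.0000: CF_t = 32.500000, DF = 0.861509, PV = 27.999030
  t = 6.5000: CF_t = 32.500000, DF = 0.850873, PV = 27.653362
  t = 7.0000: CF_t = 1032.500000, DF = 0.840368, PV = 867.680054
Price P = sum_t PV_t = 1255.411055
Macaulay numerator sum_t t * PV_t:
  t * PV_t at t = 0.5000: 16.049383
  t * PV_t at t = 1.0000: 31.702484
  t * PV_t at t = 1.5000: 46.966644
  t * PV_t at t = 2.0000: 61.849078
  t * PV_t at t = 2.5000: 76.356886
  t * PV_t at t = 3.0000: 90.497050
  t * PV_t at t = 3.5000: 104.276437
  t * PV_t at t = 4.0000: 117.701798
  t * PV_t at t = 4.5000: 130.779776
  t * PV_t at t = 5.0000: 143.516901
  t * PV_t at t = 5.5000: 155.919596
  t * PV_t at t = 6.0000: 167.994177
  t * PV_t at t = 6.5000: 179.746856
  t * PV_t at t = 7.0000: 6073.760375
Macaulay duration D = (sum_t t * PV_t) / P = 7397.117440 / 1255.411055 = 5.892188
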